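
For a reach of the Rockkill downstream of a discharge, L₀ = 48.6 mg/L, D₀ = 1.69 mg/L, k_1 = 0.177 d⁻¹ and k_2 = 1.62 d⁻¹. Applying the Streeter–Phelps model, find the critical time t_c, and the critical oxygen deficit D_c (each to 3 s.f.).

With k_2/k_1 = 9.153 and 1 − D₀(k_2−k_1)/(k_1 L₀) = 0.7165,
t_c = ln(9.153 × 0.7165) / (1.62 − 0.177) = ln(6.558) / 1.443 = 1.881/1.443 = 1.303 d.
D_c = (k_1/k_2) L₀ e^(−k_1 t_c) = (0.177/1.62) × 48.6 × e^(−0.177×1.303) = 0.1093 × 48.6 × 0.7940 = 4.216 mg/L.

t_c ≈ 1.30 d; D_c ≈ 4.22 mg/L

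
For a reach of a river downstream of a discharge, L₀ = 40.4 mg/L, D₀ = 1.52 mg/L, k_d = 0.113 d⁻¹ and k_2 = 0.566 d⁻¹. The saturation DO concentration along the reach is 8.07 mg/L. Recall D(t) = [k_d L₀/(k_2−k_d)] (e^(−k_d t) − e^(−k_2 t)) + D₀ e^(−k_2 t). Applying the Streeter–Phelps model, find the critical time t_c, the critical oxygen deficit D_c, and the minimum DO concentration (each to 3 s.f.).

With k_2/k_d = 5.009 and 1 − D₀(k_2−k_d)/(k_d L₀) = 0.8492,
t_c = ln(5.009 × 0.8492) / (0.566 − 0.113) = ln(4.253) / 0.4530 = 1.448/0.4530 = 3.196 d.
L(t_c) = L₀ e^(−k_d t_c) = 40.4 × 0.6969 = 28.15 mg/L, and at the critical point k_2 D_c = k_d L, so D_c = (0.113/0.566) × 28.15 = 5.621 mg/L.
Minimum DO = C_s − D_c = 8.07 − 5.621 = 2.449 mg/L.

t_c ≈ 3.20 d; D_c ≈ 5.62 mg/L; min DO ≈ 2.45 mg/L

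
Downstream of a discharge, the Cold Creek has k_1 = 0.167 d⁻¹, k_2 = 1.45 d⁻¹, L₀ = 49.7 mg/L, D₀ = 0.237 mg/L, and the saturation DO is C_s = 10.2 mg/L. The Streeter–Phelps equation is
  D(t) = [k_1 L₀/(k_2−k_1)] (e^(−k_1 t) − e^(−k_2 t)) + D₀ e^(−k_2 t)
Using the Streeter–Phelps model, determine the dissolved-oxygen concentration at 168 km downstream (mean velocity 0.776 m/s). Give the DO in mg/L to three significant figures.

DO ≈ 6.11 mg/L

Travel time t = x/v = 168 km / (0.776 m/s) = 168000 m / 0.776 m/s = 216500 s = 2.506 d.
k_1 L₀/(k_2−k_1) = 0.167×49.7/(1.45−0.167) = 8.300/1.283 = 6.469 mg/L.
e^(−k_1 t) = e^(−0.167×2.506) = 0.6581; e^(−k_2 t) = e^(−1.45×2.506) = 0.02643.
D = 6.469 × (0.6581 − 0.02643) + 0.237 × 0.02643 = 4.086 + 0.006264 = 4.092 mg/L.
DO = C_s − D = 10.2 − 4.092 = 6.108 mg/L.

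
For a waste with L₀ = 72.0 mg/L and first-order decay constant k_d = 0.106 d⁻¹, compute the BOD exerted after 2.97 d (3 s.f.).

y ≈ 19.4 mg/L

y_t = L₀(1 − e^(−k_d t)) = 72.0 × (1 − e^(−0.106×2.97))
= 72.0 × (1 − 0.7299) = 72.0 × 0.2701 = 19.45 mg/L.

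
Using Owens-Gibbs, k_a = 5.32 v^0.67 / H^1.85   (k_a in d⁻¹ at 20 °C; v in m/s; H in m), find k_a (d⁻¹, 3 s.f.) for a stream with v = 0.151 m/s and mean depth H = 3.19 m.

k_a = 5.32 × 0.151^0.67 / 3.19^1.85 = 5.32 × 0.2818 / 8.551 = 0.1753 d⁻¹.

k_a ≈ 0.175 d⁻¹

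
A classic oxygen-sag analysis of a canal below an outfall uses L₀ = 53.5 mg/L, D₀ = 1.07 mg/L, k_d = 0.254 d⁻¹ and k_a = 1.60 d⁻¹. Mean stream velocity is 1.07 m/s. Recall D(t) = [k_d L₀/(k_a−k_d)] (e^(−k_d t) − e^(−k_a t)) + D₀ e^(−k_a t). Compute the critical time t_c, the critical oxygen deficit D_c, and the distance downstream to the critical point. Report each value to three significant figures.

t_c ≈ 1.28 d; D_c ≈ 6.13 mg/L; x_c ≈ 119 km

At the critical point dD/dt = 0, so k_d L₀ e^(−k_d t) = k_a D. Substituting D(t) from the Streeter–Phelps equation and solving for t gives
t_c = ln[(k_a/k_d)(1 − D₀(k_a−k_d)/(k_d L₀))] / (k_a−k_d).
Here k_a−k_d = 1.346 d⁻¹ and 1 − D₀(k_a−k_d)/(k_d L₀) = 1 − 1.07×1.346/(0.254×53.5) = 0.8940, so
t_c = ln(6.299 × 0.8940) / 1.346 = 1.728 / 1.346 = 1.284 d.
L(t_c) = L₀ e^(−k_d t_c) = 53.5 × 0.7217 = 38.61 mg/L, and at the critical point k_a D_c = k_d L, so D_c = (0.254/1.60) × 38.61 = 6.129 mg/L.
x_c = v t_c = 1.07 m/s × 1.284 d × 86400 s/d = 118700 m ≈ 119 km.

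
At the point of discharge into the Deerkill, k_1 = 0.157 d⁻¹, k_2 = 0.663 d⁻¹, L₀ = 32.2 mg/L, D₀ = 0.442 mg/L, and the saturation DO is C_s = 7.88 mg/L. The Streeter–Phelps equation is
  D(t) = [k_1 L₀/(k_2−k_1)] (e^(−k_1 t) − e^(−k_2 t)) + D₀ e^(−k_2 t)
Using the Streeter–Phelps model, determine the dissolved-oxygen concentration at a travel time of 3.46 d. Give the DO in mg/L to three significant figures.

DO ≈ 3.04 mg/L

k_1 L₀/(k_2−k_1) = 0.157×32.2/(0.663−0.157) = 5.055/0.5060 = 9.991 mg/L.
e^(−k_1 t) = e^(−0.157×3.460) = 0.5809; e^(−k_2 t) = e^(−0.663×3.460) = 0.1009.
D = 9.991 × (0.5809 − 0.1009) + 0.442 × 0.1009 = 4.796 + 0.04458 = 4.840 mg/L.
DO = C_s − D = 7.88 − 4.840 = 3.040 mg/L.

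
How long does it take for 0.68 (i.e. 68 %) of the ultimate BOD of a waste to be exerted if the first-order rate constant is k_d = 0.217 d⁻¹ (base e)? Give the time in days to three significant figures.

t ≈ 5.25 d

y/L₀ = 1 − e^(−k_d t) = 0.68 ⇒ e^(−k_d t) = 0.320
t = −ln(0.320) / 0.217 = 1.139 / 0.217 = 5.251 d.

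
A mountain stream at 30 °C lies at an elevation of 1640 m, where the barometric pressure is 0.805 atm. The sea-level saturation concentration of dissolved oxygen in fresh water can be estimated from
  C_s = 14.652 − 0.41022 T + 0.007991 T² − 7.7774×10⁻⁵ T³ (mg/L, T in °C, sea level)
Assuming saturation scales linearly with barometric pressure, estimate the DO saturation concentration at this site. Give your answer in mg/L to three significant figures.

At sea level: C_s = 14.652 − 0.41022×30 + 0.007991×30² − 7.7774×10⁻⁵×30³ = 7.437 mg/L.
Pressure correction: C_s' = 7.437 × 0.805 = 5.987 mg/L.

C_s ≈ 5.99 mg/L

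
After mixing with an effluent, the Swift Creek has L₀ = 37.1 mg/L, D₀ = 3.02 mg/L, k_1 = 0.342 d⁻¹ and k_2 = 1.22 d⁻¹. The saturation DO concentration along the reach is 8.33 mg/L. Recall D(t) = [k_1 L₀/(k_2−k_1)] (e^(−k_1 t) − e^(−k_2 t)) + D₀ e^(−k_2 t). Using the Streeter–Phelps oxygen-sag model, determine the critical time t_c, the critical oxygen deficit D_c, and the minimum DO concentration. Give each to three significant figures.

t_c ≈ 1.18 d; D_c ≈ 6.94 mg/L; min DO ≈ 1.39 mg/L

With k_2/k_1 = 3.567 and 1 − D₀(k_2−k_1)/(k_1 L₀) = 0.7910,
t_c = ln(3.567 × 0.7910) / (1.22 − 0.342) = ln(2.822) / 0.8780 = 1.037/0.8780 = 1.182 d.
D_c = (k_1/k_2) L₀ e^(−k_1 t_c) = (0.342/1.22) × 37.1 × e^(−0.342×1.182) = 0.2803 × 37.1 × 0.6676 = 6.943 mg/L.
Minimum DO = C_s − D_c = 8.33 − 6.943 = 1.387 mg/L.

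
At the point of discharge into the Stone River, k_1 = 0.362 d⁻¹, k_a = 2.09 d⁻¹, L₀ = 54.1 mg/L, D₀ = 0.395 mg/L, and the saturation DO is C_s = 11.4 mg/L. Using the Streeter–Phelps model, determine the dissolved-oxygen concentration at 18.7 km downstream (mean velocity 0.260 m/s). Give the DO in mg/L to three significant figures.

Travel time t = x/v = 18.7 km / (0.260 m/s) = 18700 m / 0.260 m/s = 71920 s = 0.8324 d.
k_1 L₀/(k_a−k_1) = 0.362×54.1/(2.09−0.362) = 19.58/1.728 = 11.33 mg/L.
e^(−k_1 t) = e^(−0.362×0.8324) = 0.7398; e^(−k_a t) = e^(−2.09×0.8324) = 0.1756.
D = 11.33 × (0.7398 − 0.1756) + 0.395 × 0.1756 = 6.395 + 0.06934 = 6.464 mg/L.
DO = C_s − D = 11.4 − 6.464 = 4.936 mg/L.

DO ≈ 4.94 mg/L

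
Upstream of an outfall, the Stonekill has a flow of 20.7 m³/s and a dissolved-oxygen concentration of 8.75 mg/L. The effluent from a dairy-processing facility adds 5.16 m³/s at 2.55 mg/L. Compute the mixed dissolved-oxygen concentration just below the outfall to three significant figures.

7.51 mg/L

Flow-weighted mixing: C = (Q_r C_r + Q_w C_w)/(Q_r + Q_w)
= (20.7×8.75 + 5.16×2.55)/(20.7 + 5.16) = 194.3/25.86 = 7.513 mg/L.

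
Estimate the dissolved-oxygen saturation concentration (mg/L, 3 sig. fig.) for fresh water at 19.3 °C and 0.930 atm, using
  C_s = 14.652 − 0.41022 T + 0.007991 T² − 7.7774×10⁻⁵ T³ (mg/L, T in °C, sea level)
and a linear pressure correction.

At sea level: C_s = 14.652 − 0.41022×19.3 + 0.007991×19.3² − 7.7774×10⁻⁵×19.3³ = 9.152 mg/L.
Pressure correction: C_s' = 9.152 × 0.930 = 8.512 mg/L.

C_s ≈ 8.51 mg/L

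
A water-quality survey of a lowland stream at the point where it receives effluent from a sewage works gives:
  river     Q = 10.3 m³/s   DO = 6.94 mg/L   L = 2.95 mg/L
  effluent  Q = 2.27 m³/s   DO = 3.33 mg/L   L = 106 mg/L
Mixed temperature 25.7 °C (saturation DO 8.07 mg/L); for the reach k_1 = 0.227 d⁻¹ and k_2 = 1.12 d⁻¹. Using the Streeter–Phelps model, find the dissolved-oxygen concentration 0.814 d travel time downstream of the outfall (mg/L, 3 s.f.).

Mixed DO = (10.3×6.94 + 2.27×3.33)/(10.3+2.27) = 79.04/12.57 = 6.288 mg/L.
Mixed L₀ = (10.3×2.95 + 2.27×106)/(12.57) = 271.0/12.57 = 21.56 mg/L.
Initial deficit D₀ = C_s − DO₀ = 8.07 − 6.288 = 1.782 mg/L.
D(0.814) = [0.227×21.56/(1.12−0.227)](e^(−0.227×0.814) − e^(−1.12×0.814)) + 1.782 e^(−1.12×0.814)
= 5.480 × (0.8313 − 0.4018) + 1.782 × 0.4018 = 3.070 mg/L.
DO = 8.07 − 3.070 = 5.000 mg/L.

DO ≈ 5.00 mg/L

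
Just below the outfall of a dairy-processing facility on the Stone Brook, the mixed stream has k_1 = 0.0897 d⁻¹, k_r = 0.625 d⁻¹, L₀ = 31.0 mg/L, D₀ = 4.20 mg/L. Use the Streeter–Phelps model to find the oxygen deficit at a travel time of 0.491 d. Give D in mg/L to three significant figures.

k_1 L₀/(k_r−k_1) = 0.0897×31.0/(0.625−0.0897) = 2.781/0.5353 = 5.195 mg/L.
e^(−k_1 t) = e^(−0.0897×0.4910) = 0.9569; e^(−k_r t) = e^(−0.625×0.4910) = 0.7357.
D = 5.195 × (0.9569 − 0.7357) + 4.20 × 0.7357 = 1.149 + 3.090 = 4.239 mg/L.

D ≈ 4.24 mg/L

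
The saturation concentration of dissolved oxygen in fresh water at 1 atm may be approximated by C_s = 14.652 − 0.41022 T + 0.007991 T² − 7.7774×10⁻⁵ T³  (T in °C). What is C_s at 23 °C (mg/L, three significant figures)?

C_s = 14.652 − 0.41022×23 + 0.007991×23² − 7.7774×10⁻⁵×23³ = 8.498 mg/L.

C_s ≈ 8.50 mg/L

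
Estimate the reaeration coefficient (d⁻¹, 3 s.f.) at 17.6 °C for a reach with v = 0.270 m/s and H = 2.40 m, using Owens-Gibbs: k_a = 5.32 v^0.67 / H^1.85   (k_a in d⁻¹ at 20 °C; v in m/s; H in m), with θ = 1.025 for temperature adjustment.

k_a ≈ 0.413 d⁻¹

k_a(20) = 5.32 × 0.270^0.67 / 2.40^1.85 = 5.32 × 0.4159 / 5.051 = 0.4381 d⁻¹.
k_a(17.6) = 0.4381 × 1.025^(17.6−20) = 0.4381 × 0.9425 = 0.4129 d⁻¹.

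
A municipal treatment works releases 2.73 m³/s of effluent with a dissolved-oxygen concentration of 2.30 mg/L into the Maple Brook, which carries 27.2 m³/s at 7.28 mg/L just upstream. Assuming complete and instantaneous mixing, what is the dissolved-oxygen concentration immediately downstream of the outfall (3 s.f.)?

6.83 mg/L

Flow-weighted mixing: C = (Q_r C_r + Q_w C_w)/(Q_r + Q_w)
= (27.2×7.28 + 2.73×2.30)/(27.2 + 2.73) = 204.3/29.93 = 6.826 mg/L.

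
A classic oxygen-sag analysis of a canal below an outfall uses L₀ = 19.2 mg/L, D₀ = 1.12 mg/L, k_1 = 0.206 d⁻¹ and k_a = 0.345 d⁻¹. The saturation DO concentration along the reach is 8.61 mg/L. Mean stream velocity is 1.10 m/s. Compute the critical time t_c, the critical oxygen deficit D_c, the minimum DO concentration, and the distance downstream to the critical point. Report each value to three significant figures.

t_c = [1/(k_a−k_1)] ln[(k_a/k_1)(1 − D₀(k_a−k_1)/(k_1 L₀))]
= [1/(0.345−0.206)] ln[(0.345/0.206)(1 − 1.12×0.1390/(0.206×19.2))]
= (1/0.1390) ln[1.675 × 0.9606] = 7.194 × ln(1.609) = 7.194 × 0.4755 = 3.421 d.
L(t_c) = L₀ e^(−k_1 t_c) = 19.2 × 0.4942 = 9.490 mg/L, and at the critical point k_a D_c = k_1 L, so D_c = (0.206/0.345) × 9.490 = 5.666 mg/L.
Minimum DO = C_s − D_c = 8.61 − 5.666 = 2.944 mg/L.
x_c = v t_c = 1.10 m/s × 3.421 d × 86400 s/d = 325100 m ≈ 325 km.

t_c ≈ 3.42 d; D_c ≈ 5.67 mg/L; min DO ≈ 2.94 mg/L; x_c ≈ 325 km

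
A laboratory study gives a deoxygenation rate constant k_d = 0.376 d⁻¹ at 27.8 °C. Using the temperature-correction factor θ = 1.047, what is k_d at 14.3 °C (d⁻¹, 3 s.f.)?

k_d(T₂) = k_d(T₁) · θ^(T₂−T₁) = 0.376 × 1.047^(14.3−27.8)
= 0.376 × 1.047^-13.5 = 0.376 × 0.5379 = 0.2023 d⁻¹.

k_d ≈ 0.202 d⁻¹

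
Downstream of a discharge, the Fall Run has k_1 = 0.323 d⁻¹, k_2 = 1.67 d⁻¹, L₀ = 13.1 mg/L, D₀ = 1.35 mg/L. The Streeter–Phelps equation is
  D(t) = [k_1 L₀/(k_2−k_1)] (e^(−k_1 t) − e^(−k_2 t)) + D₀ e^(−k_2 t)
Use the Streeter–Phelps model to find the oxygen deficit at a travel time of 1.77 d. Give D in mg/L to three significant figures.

D ≈ 1.68 mg/L

k_1 L₀/(k_2−k_1) = 0.323×13.1/(1.67−0.323) = 4.231/1.347 = 3.141 mg/L.
e^(−k_1 t) = e^(−0.323×1.770) = 0.5646; e^(−k_2 t) = e^(−1.67×1.770) = 0.05203.
D = 3.141 × (0.5646 − 0.05203) + 1.35 × 0.05203 = 1.610 + 0.07024 = 1.680 mg/L.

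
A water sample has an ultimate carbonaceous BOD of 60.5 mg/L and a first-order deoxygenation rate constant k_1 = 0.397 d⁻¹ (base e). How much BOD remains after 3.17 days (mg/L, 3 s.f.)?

L ≈ 17.2 mg/L

L_t = L₀ e^(−k_1 t) = 60.5 × e^(−0.397×3.17) = 60.5 × 0.2841 = 17.19 mg/L.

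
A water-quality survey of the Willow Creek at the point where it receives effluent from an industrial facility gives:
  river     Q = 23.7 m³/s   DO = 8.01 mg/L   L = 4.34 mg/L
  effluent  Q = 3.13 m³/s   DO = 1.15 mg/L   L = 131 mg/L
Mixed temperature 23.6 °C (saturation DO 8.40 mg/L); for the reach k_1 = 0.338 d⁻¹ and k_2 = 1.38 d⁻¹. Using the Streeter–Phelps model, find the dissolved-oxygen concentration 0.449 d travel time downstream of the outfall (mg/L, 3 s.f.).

DO ≈ 5.77 mg/L

Mixed DO = (23.7×8.01 + 3.13×1.15)/(23.7+3.13) = 193.4/26.83 = 7.210 mg/L.
Mixed L₀ = (23.7×4.34 + 3.13×131)/(26.83) = 512.9/26.83 = 19.12 mg/L.
Initial deficit D₀ = C_s − DO₀ = 8.40 − 7.210 = 1.190 mg/L.
D(0.449) = [0.338×19.12/(1.38−0.338)](e^(−0.338×0.449) − e^(−1.38×0.449)) + 1.190 e^(−1.38×0.449)
= 6.201 × (0.8592 − 0.5381) + 1.190 × 0.5381 = 2.631 mg/L.
DO = 8.40 − 2.631 = 5.769 mg/L.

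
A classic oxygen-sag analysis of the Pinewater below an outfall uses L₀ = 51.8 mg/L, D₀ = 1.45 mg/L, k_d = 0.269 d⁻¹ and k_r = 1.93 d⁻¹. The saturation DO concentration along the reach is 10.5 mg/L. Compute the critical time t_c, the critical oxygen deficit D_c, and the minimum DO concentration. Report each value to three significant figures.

t_c ≈ 1.07 d; D_c ≈ 5.41 mg/L; min DO ≈ 5.09 mg/L

At the critical point dD/dt = 0, so k_d L₀ e^(−k_d t) = k_r D. Substituting D(t) from the Streeter–Phelps equation and solving for t gives
t_c = ln[(k_r/k_d)(1 − D₀(k_r−k_d)/(k_d L₀))] / (k_r−k_d).
Here k_r−k_d = 1.661 d⁻¹ and 1 − D₀(k_r−k_d)/(k_d L₀) = 1 − 1.45×1.661/(0.269×51.8) = 0.8272, so
t_c = ln(7.175 × 0.8272) / 1.661 = 1.781 / 1.661 = 1.072 d.
D_c = (k_d/k_r) L₀ e^(−k_d t_c) = (0.269/1.93) × 51.8 × e^(−0.269×1.072) = 0.1394 × 51.8 × 0.7495 = 5.411 mg/L.
Minimum DO = C_s − D_c = 10.5 − 5.411 = 5.089 mg/L.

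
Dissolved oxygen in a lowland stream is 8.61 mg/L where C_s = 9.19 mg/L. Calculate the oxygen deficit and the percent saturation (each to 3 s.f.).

D = C_s − C = 9.19 − 8.61 = 0.580 mg/L.
% saturation = 8.61/9.19 × 100 = 93.7 %.

D ≈ 0.580 mg/L; 93.7 % saturation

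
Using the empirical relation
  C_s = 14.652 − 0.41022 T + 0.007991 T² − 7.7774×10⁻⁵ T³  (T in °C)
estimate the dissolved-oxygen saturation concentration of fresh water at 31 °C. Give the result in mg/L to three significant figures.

C_s ≈ 7.30 mg/L

C_s = 14.652 − 0.41022×31 + 0.007991×31² − 7.7774×10⁻⁵×31³ = 7.298 mg/L.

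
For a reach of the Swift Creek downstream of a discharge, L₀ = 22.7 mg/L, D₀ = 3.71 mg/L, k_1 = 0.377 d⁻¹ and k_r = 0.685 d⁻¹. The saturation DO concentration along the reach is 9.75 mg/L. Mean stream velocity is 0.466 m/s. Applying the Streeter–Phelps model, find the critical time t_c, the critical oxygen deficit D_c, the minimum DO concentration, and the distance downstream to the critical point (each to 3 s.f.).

t_c = [1/(k_r−k_1)] ln[(k_r/k_1)(1 − D₀(k_r−k_1)/(k_1 L₀))]
= [1/(0.685−0.377)] ln[(0.685/0.377)(1 − 3.71×0.3080/(0.377×22.7))]
= (1/0.3080) ln[1.817 × 0.8665] = 3.247 × ln(1.574) = 3.247 × 0.4539 = 1.474 d.
D_c = (k_1/k_r) L₀ e^(−k_1 t_c) = (0.377/0.685) × 22.7 × e^(−0.377×1.474) = 0.5504 × 22.7 × 0.5738 = 7.168 mg/L.
Minimum DO = C_s − D_c = 9.75 − 7.168 = 2.582 mg/L.
x_c = v t_c = 0.466 m/s × 1.474 d × 86400 s/d = 59330 m ≈ 59.3 km.

t_c ≈ 1.47 d; D_c ≈ 7.17 mg/L; min DO ≈ 2.58 mg/L; x_c ≈ 59.3 km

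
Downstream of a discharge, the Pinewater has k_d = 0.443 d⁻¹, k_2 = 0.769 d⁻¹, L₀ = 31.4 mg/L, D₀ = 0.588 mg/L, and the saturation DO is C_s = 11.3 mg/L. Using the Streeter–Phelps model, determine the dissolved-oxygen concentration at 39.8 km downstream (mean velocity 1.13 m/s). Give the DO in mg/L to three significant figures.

DO ≈ 6.44 mg/L

Travel time t = x/v = 39.8 km / (1.13 m/s) = 39800 m / 1.13 m/s = 35220 s = 0.4077 d.
k_d L₀/(k_2−k_d) = 0.443×31.4/(0.769−0.443) = 13.91/0.3260 = 42.67 mg/L.
e^(−k_d t) = e^(−0.443×0.4077) = 0.8348; e^(−k_2 t) = e^(−0.769×0.4077) = 0.7309.
D = 42.67 × (0.8348 − 0.7309) + 0.588 × 0.7309 = 4.433 + 0.4298 = 4.862 mg/L.
DO = C_s − D = 11.3 − 4.862 = 6.438 mg/L.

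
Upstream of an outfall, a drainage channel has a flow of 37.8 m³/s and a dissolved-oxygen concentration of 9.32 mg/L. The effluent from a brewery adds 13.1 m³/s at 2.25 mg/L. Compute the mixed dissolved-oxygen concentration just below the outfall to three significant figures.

7.50 mg/L

Flow-weighted mixing: C = (Q_r C_r + Q_w C_w)/(Q_r + Q_w)
= (37.8×9.32 + 13.1×2.25)/(37.8 + 13.1) = 381.8/50.90 = 7.500 mg/L.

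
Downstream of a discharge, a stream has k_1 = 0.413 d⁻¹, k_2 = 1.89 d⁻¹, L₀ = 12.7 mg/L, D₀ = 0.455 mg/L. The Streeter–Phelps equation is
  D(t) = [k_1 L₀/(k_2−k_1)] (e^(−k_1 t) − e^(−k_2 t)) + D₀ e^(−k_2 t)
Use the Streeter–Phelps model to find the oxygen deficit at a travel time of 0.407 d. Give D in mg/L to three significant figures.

k_1 L₀/(k_2−k_1) = 0.413×12.7/(1.89−0.413) = 5.245/1.477 = 3.551 mg/L.
e^(−k_1 t) = e^(−0.413×0.4070) = 0.8453; e^(−k_2 t) = e^(−1.89×0.4070) = 0.4634.
D = 3.551 × (0.8453 − 0.4634) + 0.455 × 0.4634 = 1.356 + 0.2108 = 1.567 mg/L.

D ≈ 1.57 mg/L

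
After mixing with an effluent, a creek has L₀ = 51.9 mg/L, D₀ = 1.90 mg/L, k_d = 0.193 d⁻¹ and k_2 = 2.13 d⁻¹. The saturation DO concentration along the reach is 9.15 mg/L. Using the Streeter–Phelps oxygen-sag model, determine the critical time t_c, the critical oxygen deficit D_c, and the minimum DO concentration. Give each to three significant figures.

t_c = [1/(k_2−k_d)] ln[(k_2/k_d)(1 − D₀(k_2−k_d)/(k_d L₀))]
= [1/(2.13−0.193)] ln[(2.13/0.193)(1 − 1.90×1.937/(0.193×51.9))]
= (1/1.937) ln[11.04 × 0.6326] = 0.5163 × ln(6.981) = 0.5163 × 1.943 = 1.003 d.
D_c = (k_d/k_2) L₀ e^(−k_d t_c) = (0.193/2.13) × 51.9 × e^(−0.193×1.003) = 0.09061 × 51.9 × 0.8240 = 3.875 mg/L.
Minimum DO = C_s − D_c = 9.15 − 3.875 = 5.275 mg/L.

t_c ≈ 1.00 d; D_c ≈ 3.87 mg/L; min DO ≈ 5.28 mg/L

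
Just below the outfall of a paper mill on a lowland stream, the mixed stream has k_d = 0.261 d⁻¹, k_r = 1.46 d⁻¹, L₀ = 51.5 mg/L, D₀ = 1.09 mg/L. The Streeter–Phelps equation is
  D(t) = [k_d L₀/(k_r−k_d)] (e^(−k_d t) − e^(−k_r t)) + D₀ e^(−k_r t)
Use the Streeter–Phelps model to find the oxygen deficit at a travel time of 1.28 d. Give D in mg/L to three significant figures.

D ≈ 6.47 mg/L

k_d L₀/(k_r−k_d) = 0.261×51.5/(1.46−0.261) = 13.44/1.199 = 11.21 mg/L.
e^(−k_d t) = e^(−0.261×1.280) = 0.7160; e^(−k_r t) = e^(−1.46×1.280) = 0.1543.
D = 11.21 × (0.7160 − 0.1543) + 1.09 × 0.1543 = 6.297 + 0.1682 = 6.465 mg/L.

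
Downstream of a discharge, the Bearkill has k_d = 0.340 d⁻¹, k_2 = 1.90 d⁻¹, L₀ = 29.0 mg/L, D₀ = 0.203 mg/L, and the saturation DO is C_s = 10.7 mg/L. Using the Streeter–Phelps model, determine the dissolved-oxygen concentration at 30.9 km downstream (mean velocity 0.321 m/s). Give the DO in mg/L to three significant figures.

Travel time t = x/v = 30.9 km / (0.321 m/s) = 30900 m / 0.321 m/s = 96260 s = 1.114 d.
k_d L₀/(k_2−k_d) = 0.340×29.0/(1.90−0.340) = 9.860/1.560 = 6.321 mg/L.
e^(−k_d t) = e^(−0.340×1.114) = 0.6847; e^(−k_2 t) = e^(−1.90×1.114) = 0.1204.
D = 6.321 × (0.6847 − 0.1204) + 0.203 × 0.1204 = 3.566 + 0.02444 = 3.591 mg/L.
DO = C_s − D = 10.7 − 3.591 = 7.109 mg/L.

DO ≈ 7.11 mg/L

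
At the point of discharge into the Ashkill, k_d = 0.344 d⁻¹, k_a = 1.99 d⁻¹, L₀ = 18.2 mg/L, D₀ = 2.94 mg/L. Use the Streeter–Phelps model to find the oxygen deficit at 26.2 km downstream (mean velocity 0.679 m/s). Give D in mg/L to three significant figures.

D ≈ 2.91 mg/L

Travel time t = x/v = 26.2 km / (0.679 m/s) = 26200 m / 0.679 m/s = 38590 s = 0.4466 d.
k_d L₀/(k_a−k_d) = 0.344×18.2/(1.99−0.344) = 6.261/1.646 = 3.804 mg/L.
e^(−k_d t) = e^(−0.344×0.4466) = 0.8576; e^(−k_a t) = e^(−1.99×0.4466) = 0.4112.
D = 3.804 × (0.8576 − 0.4112) + 2.94 × 0.4112 = 1.698 + 1.209 = 2.907 mg/L.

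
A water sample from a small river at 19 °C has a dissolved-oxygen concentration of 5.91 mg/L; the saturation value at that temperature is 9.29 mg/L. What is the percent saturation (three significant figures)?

% saturation = C/C_s × 100 = 5.91/9.29 × 100 = 63.6 %.

63.6 % saturation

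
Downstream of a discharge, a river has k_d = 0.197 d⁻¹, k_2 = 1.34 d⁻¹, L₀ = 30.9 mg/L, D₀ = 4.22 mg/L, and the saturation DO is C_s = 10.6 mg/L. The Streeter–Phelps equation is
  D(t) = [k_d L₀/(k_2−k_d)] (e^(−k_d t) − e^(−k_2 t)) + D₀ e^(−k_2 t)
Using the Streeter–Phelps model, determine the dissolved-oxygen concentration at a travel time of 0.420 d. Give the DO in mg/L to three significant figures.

k_d L₀/(k_2−k_d) = 0.197×30.9/(1.34−0.197) = 6.087/1.143 = 5.326 mg/L.
e^(−k_d t) = e^(−0.197×0.4200) = 0.9206; e^(−k_2 t) = e^(−1.34×0.4200) = 0.5696.
D = 5.326 × (0.9206 − 0.5696) + 4.22 × 0.5696 = 1.869 + 2.404 = 4.273 mg/L.
DO = C_s − D = 10.6 − 4.273 = 6.327 mg/L.

DO ≈ 6.33 mg/L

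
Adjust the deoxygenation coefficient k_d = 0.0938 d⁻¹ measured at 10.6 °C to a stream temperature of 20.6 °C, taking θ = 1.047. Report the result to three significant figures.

k_d(T₂) = k_d(T₁) · θ^(T₂−T₁) = 0.0938 × 1.047^(20.6−10.6)
= 0.0938 × 1.047^10.0 = 0.0938 × 1.583 = 0.1485 d⁻¹.

k_d ≈ 0.148 d⁻¹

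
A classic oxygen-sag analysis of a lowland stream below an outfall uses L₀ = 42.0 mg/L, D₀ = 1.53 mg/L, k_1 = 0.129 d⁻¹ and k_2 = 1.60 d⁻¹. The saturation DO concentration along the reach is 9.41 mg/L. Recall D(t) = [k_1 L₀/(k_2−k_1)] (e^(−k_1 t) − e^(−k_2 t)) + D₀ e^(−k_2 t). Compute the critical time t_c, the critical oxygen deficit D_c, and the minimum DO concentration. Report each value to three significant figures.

t_c ≈ 1.35 d; D_c ≈ 2.85 mg/L; min DO ≈ 6.56 mg/L

t_c = [1/(k_2−k_1)] ln[(k_2/k_1)(1 − D₀(k_2−k_1)/(k_1 L₀))]
= [1/(1.60−0.129)] ln[(1.60/0.129)(1 − 1.53×1.471/(0.129×42.0))]
= (1/1.471) ln[12.40 × 0.5846] = 0.6798 × ln(7.251) = 0.6798 × 1.981 = 1.347 d.
L(t_c) = L₀ e^(−k_1 t_c) = 42.0 × 0.8405 = 35.30 mg/L, and at the critical point k_2 D_c = k_1 L, so D_c = (0.129/1.60) × 35.30 = 2.846 mg/L.
Minimum DO = C_s − D_c = 9.41 − 2.846 = 6.564 mg/L.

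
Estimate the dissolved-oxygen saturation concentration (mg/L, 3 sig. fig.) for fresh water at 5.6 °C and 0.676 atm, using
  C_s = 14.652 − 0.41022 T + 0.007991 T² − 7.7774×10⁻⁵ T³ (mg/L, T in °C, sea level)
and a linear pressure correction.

C_s ≈ 8.51 mg/L

At sea level: C_s = 14.652 − 0.41022×5.6 + 0.007991×5.6² − 7.7774×10⁻⁵×5.6³ = 12.59 mg/L.
Pressure correction: C_s' = 12.59 × 0.676 = 8.512 mg/L.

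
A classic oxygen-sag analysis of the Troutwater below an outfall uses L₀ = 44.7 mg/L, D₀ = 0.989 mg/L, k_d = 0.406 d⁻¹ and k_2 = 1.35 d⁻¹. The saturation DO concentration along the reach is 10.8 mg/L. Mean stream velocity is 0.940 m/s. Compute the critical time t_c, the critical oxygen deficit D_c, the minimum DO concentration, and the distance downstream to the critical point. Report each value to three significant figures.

t_c ≈ 1.22 d; D_c ≈ 8.20 mg/L; min DO ≈ 2.60 mg/L; x_c ≈ 98.8 km

t_c = [1/(k_2−k_d)] ln[(k_2/k_d)(1 − D₀(k_2−k_d)/(k_d L₀))]
= [1/(1.35−0.406)] ln[(1.35/0.406)(1 − 0.989×0.9440/(0.406×44.7))]
= (1/0.9440) ln[3.325 × 0.9486] = 1.059 × ln(3.154) = 1.059 × 1.149 = 1.217 d.
D_c = (k_d/k_2) L₀ e^(−k_d t_c) = (0.406/1.35) × 44.7 × e^(−0.406×1.217) = 0.3007 × 44.7 × 0.6102 = 8.202 mg/L.
Minimum DO = C_s − D_c = 10.8 − 8.202 = 2.598 mg/L.
x_c = v t_c = 0.940 m/s × 1.217 d × 86400 s/d = 98830 m ≈ 98.8 km.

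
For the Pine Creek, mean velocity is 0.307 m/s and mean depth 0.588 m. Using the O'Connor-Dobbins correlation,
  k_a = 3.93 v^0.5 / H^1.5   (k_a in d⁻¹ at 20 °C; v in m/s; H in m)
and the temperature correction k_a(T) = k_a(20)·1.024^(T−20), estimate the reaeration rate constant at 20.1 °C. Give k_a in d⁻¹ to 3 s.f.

k_a ≈ 4.84 d⁻¹

k_a(20) = 3.93 × 0.307^0.5 / 0.588^1.5 = 3.93 × 0.5541 / 0.4509 = 4.829 d⁻¹.
k_a(20.1) = 4.829 × 1.024^(20.1−20) = 4.829 × 1.002 = 4.841 d⁻¹.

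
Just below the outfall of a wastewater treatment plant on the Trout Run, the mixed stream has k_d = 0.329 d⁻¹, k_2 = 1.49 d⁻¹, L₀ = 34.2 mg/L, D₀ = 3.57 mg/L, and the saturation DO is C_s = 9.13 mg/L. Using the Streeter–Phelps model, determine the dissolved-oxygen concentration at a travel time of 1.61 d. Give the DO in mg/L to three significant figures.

DO ≈ 3.98 mg/L

k_d L₀/(k_2−k_d) = 0.329×34.2/(1.49−0.329) = 11.25/1.161 = 9.691 mg/L.
e^(−k_d t) = e^(−0.329×1.610) = 0.5888; e^(−k_2 t) = e^(−1.49×1.610) = 0.09082.
D = 9.691 × (0.5888 − 0.09082) + 3.57 × 0.09082 = 4.826 + 0.3242 = 5.150 mg/L.
DO = C_s − D = 9.13 − 5.150 = 3.980 mg/L.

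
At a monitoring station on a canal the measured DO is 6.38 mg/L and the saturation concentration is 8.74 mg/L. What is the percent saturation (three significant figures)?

73.0 % saturation

% saturation = C/C_s × 100 = 6.38/8.74 × 100 = 73.0 %.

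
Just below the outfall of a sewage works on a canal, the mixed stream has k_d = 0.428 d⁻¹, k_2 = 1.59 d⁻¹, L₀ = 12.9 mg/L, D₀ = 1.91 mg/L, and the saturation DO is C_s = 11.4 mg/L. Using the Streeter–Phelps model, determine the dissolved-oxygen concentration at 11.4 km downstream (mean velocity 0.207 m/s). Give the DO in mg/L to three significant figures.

DO ≈ 8.81 mg/L

Travel time t = x/v = 11.4 km / (0.207 m/s) = 11400 m / 0.207 m/s = 55070 s = 0.6374 d.
k_d L₀/(k_2−k_d) = 0.428×12.9/(1.59−0.428) = 5.521/1.162 = 4.751 mg/L.
e^(−k_d t) = e^(−0.428×0.6374) = 0.7612; e^(−k_2 t) = e^(−1.59×0.6374) = 0.3630.
D = 4.751 × (0.7612 − 0.3630) + 1.91 × 0.3630 = 1.892 + 0.6932 = 2.586 mg/L.
DO = C_s − D = 11.4 − 2.586 = 8.814 mg/L.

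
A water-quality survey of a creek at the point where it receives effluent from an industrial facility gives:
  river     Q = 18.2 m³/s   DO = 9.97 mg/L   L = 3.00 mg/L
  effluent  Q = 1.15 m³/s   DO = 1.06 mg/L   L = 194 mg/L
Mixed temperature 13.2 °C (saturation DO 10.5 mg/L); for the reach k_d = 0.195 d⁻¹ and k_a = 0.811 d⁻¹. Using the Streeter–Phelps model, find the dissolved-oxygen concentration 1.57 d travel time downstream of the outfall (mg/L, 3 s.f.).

DO ≈ 8.13 mg/L

Mixed DO = (18.2×9.97 + 1.15×1.06)/(18.2+1.15) = 182.7/19.35 = 9.440 mg/L.
Mixed L₀ = (18.2×3.00 + 1.15×194)/(19.35) = 277.7/19.35 = 14.35 mg/L.
Initial deficit D₀ = C_s − DO₀ = 10.5 − 9.440 = 1.060 mg/L.
D(1.57) = [0.195×14.35/(0.811−0.195)](e^(−0.195×1.57) − e^(−0.811×1.57)) + 1.060 e^(−0.811×1.57)
= 4.543 × (0.7363 − 0.2799) + 1.060 × 0.2799 = 2.370 mg/L.
DO = 10.5 − 2.370 = 8.130 mg/L.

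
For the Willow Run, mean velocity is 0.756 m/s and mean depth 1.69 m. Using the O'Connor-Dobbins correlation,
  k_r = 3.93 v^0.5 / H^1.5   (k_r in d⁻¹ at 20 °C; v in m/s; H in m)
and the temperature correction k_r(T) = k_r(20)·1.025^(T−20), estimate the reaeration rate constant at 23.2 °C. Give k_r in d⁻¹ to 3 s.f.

k_r ≈ 1.68 d⁻¹

k_r(20) = 3.93 × 0.756^0.5 / 1.69^1.5 = 3.93 × 0.8695 / 2.197 = 1.555 d⁻¹.
k_r(23.2) = 1.555 × 1.025^(23.2−20) = 1.555 × 1.082 = 1.683 d⁻¹.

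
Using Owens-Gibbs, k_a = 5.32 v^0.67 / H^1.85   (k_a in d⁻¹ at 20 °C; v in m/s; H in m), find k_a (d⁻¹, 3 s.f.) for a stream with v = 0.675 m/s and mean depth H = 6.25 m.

k_a ≈ 0.138 d⁻¹

k_a = 5.32 × 0.675^0.67 / 6.25^1.85 = 5.32 × 0.7685 / 29.67 = 0.1378 d⁻¹.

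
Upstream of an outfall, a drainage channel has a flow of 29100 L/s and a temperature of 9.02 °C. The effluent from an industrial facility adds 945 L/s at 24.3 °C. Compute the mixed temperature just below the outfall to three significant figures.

9.50 °C

Flow-weighted mixing: C = (Q_r C_r + Q_w C_w)/(Q_r + Q_w)
= (29100×9.02 + 945×24.3)/(29100 + 945) = 285400/30040 = 9.501 °C.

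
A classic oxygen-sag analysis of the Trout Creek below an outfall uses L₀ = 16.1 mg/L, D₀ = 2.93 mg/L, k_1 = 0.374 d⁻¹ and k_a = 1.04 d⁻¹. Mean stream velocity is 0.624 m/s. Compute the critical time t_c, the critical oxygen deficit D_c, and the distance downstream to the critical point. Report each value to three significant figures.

t_c ≈ 0.948 d; D_c ≈ 4.06 mg/L; x_c ≈ 51.1 km

At the critical point dD/dt = 0, so k_1 L₀ e^(−k_1 t) = k_a D. Substituting D(t) from the Streeter–Phelps equation and solving for t gives
t_c = ln[(k_a/k_1)(1 − D₀(k_a−k_1)/(k_1 L₀))] / (k_a−k_1).
Here k_a−k_1 = 0.6660 d⁻¹ and 1 − D₀(k_a−k_1)/(k_1 L₀) = 1 − 2.93×0.6660/(0.374×16.1) = 0.6759, so
t_c = ln(2.781 × 0.6759) / 0.6660 = 0.6310 / 0.6660 = 0.9475 d.
D_c = (k_1/k_a) L₀ e^(−k_1 t_c) = (0.374/1.04) × 16.1 × e^(−0.374×0.9475) = 0.3596 × 16.1 × 0.7016 = 4.062 mg/L.
x_c = v t_c = 0.624 m/s × 0.9475 d × 86400 s/d = 51080 m ≈ 51.1 km.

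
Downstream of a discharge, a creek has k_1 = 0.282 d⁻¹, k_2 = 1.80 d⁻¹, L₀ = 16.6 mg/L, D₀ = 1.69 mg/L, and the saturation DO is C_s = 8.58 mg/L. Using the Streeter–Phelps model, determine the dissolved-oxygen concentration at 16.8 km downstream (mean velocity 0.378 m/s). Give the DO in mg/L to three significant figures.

DO ≈ 6.46 mg/L

Travel time t = x/v = 16.8 km / (0.378 m/s) = 16800 m / 0.378 m/s = 44440 s = 0.5144 d.
k_1 L₀/(k_2−k_1) = 0.282×16.6/(1.80−0.282) = 4.681/1.518 = 3.084 mg/L.
e^(−k_1 t) = e^(−0.282×0.5144) = 0.8650; e^(−k_2 t) = e^(−1.80×0.5144) = 0.3962.
D = 3.084 × (0.8650 − 0.3962) + 1.69 × 0.3962 = 1.446 + 0.6695 = 2.115 mg/L.
DO = C_s − D = 8.58 − 2.115 = 6.465 mg/L.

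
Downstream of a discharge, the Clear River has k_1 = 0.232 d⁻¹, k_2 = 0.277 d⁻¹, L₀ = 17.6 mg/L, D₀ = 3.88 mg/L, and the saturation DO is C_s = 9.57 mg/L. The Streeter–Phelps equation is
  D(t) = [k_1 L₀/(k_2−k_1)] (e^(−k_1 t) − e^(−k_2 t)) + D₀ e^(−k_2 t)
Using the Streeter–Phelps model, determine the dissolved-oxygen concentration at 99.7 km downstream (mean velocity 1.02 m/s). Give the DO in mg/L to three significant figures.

Travel time t = x/v = 99.7 km / (1.02 m/s) = 99700 m / 1.02 m/s = 97750 s = 1.131 d.
k_1 L₀/(k_2−k_1) = 0.232×17.6/(0.277−0.232) = 4.083/0.04500 = 90.74 mg/L.
e^(−k_1 t) = e^(−0.232×1.131) = 0.7692; e^(−k_2 t) = e^(−0.277×1.131) = 0.7310.
D = 90.74 × (0.7692 − 0.7310) + 3.88 × 0.7310 = 3.464 + 2.836 = 6.300 mg/L.
DO = C_s − D = 9.57 − 6.300 = 3.270 mg/L.

DO ≈ 3.27 mg/L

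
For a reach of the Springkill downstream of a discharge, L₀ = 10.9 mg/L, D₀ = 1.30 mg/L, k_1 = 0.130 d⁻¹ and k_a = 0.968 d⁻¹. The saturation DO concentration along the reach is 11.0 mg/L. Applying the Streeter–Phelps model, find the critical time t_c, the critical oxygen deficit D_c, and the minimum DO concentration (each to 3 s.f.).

t_c ≈ 0.648 d; D_c ≈ 1.35 mg/L; min DO ≈ 9.65 mg/L

With k_a/k_1 = 7.446 and 1 − D₀(k_a−k_1)/(k_1 L₀) = 0.2312,
t_c = ln(7.446 × 0.2312) / (0.968 − 0.130) = ln(1.721) / 0.8380 = 0.5432/0.8380 = 0.6482 d.
D_c = (k_1/k_a) L₀ e^(−k_1 t_c) = (0.130/0.968) × 10.9 × e^(−0.130×0.6482) = 0.1343 × 10.9 × 0.9192 = 1.346 mg/L.
Minimum DO = C_s − D_c = 11.0 − 1.346 = 9.654 mg/L.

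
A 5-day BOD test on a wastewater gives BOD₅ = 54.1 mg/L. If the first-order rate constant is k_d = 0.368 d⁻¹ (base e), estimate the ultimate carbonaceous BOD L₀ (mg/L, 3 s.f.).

BOD₅ = L₀(1 − e^(−5k_d)) ⇒ L₀ = BOD₅ / (1 − e^(−5×0.368))
= 54.1 / (1 − 0.1588) = 54.1 / 0.8412 = 64.31 mg/L.

L₀ ≈ 64.3 mg/L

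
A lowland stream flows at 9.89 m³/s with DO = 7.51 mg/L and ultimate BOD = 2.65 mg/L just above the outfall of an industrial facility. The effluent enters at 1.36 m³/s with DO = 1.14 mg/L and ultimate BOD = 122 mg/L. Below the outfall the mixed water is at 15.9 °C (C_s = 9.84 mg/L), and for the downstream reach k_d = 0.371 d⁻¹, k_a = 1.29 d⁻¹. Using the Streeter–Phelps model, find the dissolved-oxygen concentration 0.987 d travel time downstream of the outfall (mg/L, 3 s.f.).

DO ≈ 6.12 mg/L

Mixed DO = (9.89×7.51 + 1.36×1.14)/(9.89+1.36) = 75.82/11.25 = 6.740 mg/L.
Mixed L₀ = (9.89×2.65 + 1.36×122)/(11.25) = 192.1/11.25 = 17.08 mg/L.
Initial deficit D₀ = C_s − DO₀ = 9.84 − 6.740 = 3.100 mg/L.
D(0.987) = [0.371×17.08/(1.29−0.371)](e^(−0.371×0.987) − e^(−1.29×0.987)) + 3.100 e^(−1.29×0.987)
= 6.894 × (0.6934 − 0.2799) + 3.100 × 0.2799 = 3.718 mg/L.
DO = 9.84 − 3.718 = 6.122 mg/L.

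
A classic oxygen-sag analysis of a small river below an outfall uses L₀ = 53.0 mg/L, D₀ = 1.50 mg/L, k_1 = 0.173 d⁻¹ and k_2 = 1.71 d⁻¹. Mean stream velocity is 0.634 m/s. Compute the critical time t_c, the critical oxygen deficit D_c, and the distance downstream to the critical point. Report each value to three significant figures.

t_c ≈ 1.30 d; D_c ≈ 4.28 mg/L; x_c ≈ 71.3 km

t_c = [1/(k_2−k_1)] ln[(k_2/k_1)(1 − D₀(k_2−k_1)/(k_1 L₀))]
= [1/(1.71−0.173)] ln[(1.71/0.173)(1 − 1.50×1.537/(0.173×53.0))]
= (1/1.537) ln[9.884 × 0.7486] = 0.6506 × ln(7.399) = 0.6506 × 2.001 = 1.302 d.
L(t_c) = L₀ e^(−k_1 t_c) = 53.0 × 0.7983 = 42.31 mg/L, and at the critical point k_2 D_c = k_1 L, so D_c = (0.173/1.71) × 42.31 = 4.280 mg/L.
x_c = v t_c = 0.634 m/s × 1.302 d × 86400 s/d = 71330 m ≈ 71.3 km.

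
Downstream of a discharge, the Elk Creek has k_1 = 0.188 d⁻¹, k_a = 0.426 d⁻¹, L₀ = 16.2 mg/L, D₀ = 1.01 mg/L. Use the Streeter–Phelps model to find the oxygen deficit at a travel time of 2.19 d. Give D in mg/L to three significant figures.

D ≈ 3.84 mg/L

k_1 L₀/(k_a−k_1) = 0.188×16.2/(0.426−0.188) = 3.046/0.2380 = 12.80 mg/L.
e^(−k_1 t) = e^(−0.188×2.190) = 0.6625; e^(−k_a t) = e^(−0.426×2.190) = 0.3934.
D = 12.80 × (0.6625 − 0.3934) + 1.01 × 0.3934 = 3.444 + 0.3973 = 3.841 mg/L.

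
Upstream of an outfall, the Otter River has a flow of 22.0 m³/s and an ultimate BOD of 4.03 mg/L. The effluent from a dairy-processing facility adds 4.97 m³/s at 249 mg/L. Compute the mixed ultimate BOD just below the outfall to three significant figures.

49.2 mg/L

Flow-weighted mixing: C = (Q_r C_r + Q_w C_w)/(Q_r + Q_w)
= (22.0×4.03 + 4.97×249)/(22.0 + 4.97) = 1326/26.97 = 49.17 mg/L.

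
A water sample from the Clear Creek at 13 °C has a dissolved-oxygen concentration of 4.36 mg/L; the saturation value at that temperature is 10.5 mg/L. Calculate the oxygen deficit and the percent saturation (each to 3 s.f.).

D = C_s − C = 10.5 − 4.36 = 6.14 mg/L.
% saturation = 4.36/10.5 × 100 = 41.5 %.

D ≈ 6.14 mg/L; 41.5 % saturation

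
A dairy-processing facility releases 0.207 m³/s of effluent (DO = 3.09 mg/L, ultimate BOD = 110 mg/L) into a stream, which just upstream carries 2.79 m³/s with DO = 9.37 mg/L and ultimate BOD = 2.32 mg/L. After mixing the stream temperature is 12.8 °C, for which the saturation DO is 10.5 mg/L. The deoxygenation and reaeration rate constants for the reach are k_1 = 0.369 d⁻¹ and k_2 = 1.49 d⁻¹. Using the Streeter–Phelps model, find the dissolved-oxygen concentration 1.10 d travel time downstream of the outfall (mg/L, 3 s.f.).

Mixed DO = (2.79×9.37 + 0.207×3.09)/(2.79+0.207) = 26.78/2.997 = 8.936 mg/L.
Mixed L₀ = (2.79×2.32 + 0.207×110)/(2.997) = 29.24/2.997 = 9.757 mg/L.
Initial deficit D₀ = C_s − DO₀ = 10.5 − 8.936 = 1.564 mg/L.
D(1.10) = [0.369×9.757/(1.49−0.369)](e^(−0.369×1.10) − e^(−1.49×1.10)) + 1.564 e^(−1.49×1.10)
= 3.212 × (0.6664 − 0.1942) + 1.564 × 0.1942 = 1.820 mg/L.
DO = 10.5 − 1.820 = 8.680 mg/L.

DO ≈ 8.68 mg/L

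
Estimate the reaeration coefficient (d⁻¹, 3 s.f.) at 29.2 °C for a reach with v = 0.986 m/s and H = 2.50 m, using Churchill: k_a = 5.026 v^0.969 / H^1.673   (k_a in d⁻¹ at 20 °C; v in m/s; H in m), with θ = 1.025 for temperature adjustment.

k_a(20) = 5.026 × 0.986^0.969 / 2.50^1.673 = 5.026 × 0.9864 / 4.632 = 1.070 d⁻¹.
k_a(29.2) = 1.070 × 1.025^(29.2−20) = 1.070 × 1.255 = 1.343 d⁻¹.

k_a ≈ 1.34 d⁻¹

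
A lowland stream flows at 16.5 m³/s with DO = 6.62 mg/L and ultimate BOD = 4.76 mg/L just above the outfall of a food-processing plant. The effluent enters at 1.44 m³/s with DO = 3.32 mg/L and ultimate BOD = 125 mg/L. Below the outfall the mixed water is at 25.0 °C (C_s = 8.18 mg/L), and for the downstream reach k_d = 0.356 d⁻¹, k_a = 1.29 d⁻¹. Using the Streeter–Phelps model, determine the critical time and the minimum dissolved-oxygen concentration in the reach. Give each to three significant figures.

t_c ≈ 0.946 d; minimum DO ≈ 5.34 mg/L

Mixed DO = (16.5×6.62 + 1.44×3.32)/(16.5+1.44) = 114.0/17.94 = 6.355 mg/L.
Mixed L₀ = (16.5×4.76 + 1.44×125)/(17.94) = 258.5/17.94 = 14.41 mg/L.
Initial deficit D₀ = C_s − DO₀ = 8.18 − 6.355 = 1.825 mg/L.
t_c = (1/0.9340) ln[(1.29/0.356)(1 − 1.825×0.9340/(0.356×14.41))] = 1.071 × ln(2.420) = 0.9461 d.
D_c = (0.356/1.29) × 14.41 × e^(−0.356×0.9461) = 0.2760 × 14.41 × 0.7140 = 2.840 mg/L.
Minimum DO = 8.18 − 2.840 = 5.340 mg/L.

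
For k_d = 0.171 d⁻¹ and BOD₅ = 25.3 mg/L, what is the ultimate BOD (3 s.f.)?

L₀ ≈ 44.0 mg/L

BOD₅ = L₀(1 − e^(−5k_d)) ⇒ L₀ = BOD₅ / (1 − e^(−5×0.171))
= 25.3 / (1 − 0.4253) = 25.3 / 0.5747 = 44.02 mg/L.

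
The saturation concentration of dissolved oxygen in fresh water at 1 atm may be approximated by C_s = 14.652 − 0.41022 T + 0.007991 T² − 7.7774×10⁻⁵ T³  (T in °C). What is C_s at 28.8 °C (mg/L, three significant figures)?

C_s = 14.652 − 0.41022×28.8 + 0.007991×28.8² − 7.7774×10⁻⁵×28.8³ = 7.608 mg/L.

C_s ≈ 7.61 mg/L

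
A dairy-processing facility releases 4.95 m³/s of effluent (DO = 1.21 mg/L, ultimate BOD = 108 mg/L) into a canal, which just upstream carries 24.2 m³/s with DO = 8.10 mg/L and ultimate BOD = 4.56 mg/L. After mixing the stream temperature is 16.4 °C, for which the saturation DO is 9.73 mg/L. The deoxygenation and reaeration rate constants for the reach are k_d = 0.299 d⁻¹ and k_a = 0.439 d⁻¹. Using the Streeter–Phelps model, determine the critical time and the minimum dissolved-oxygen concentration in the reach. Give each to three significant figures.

t_c ≈ 2.31 d; minimum DO ≈ 2.17 mg/L

Mixed DO = (24.2×8.10 + 4.95×1.21)/(24.2+4.95) = 202.0/29.15 = 6.930 mg/L.
Mixed L₀ = (24.2×4.56 + 4.95×108)/(29.15) = 645.0/29.15 = 22.13 mg/L.
Initial deficit D₀ = C_s − DO₀ = 9.73 − 6.930 = 2.800 mg/L.
t_c = (1/0.1400) ln[(0.439/0.299)(1 − 2.800×0.1400/(0.299×22.13))] = 7.143 × ln(1.381) = 2.307 d.
D_c = (0.299/0.439) × 22.13 × e^(−0.299×2.307) = 0.6811 × 22.13 × 0.5017 = 7.560 mg/L.
Minimum DO = 9.73 − 7.560 = 2.170 mg/L.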